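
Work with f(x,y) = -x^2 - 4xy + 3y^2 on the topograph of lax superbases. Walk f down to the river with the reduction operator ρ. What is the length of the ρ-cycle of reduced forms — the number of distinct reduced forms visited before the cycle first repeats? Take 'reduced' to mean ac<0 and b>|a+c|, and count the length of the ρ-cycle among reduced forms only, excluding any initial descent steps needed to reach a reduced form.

D = 28, ⌊√D⌋ = 5
descent: ρ → (3,4,-1)  [lands on river]
river: ρ → (-1,4,3)
river: ρ → (3,2,-2)
river: ρ → (-2,2,3)
ρ-cycle length = 4 (tail of 1 descent step not counted)

4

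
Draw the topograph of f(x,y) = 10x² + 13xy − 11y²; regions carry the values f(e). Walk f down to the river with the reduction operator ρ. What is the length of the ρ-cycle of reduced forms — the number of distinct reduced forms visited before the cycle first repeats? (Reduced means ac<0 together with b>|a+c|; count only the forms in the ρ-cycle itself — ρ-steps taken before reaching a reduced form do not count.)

D = 609, ⌊√D⌋ = 24
river: ρ → (-11,9,12)
river: ρ → (12,15,-8)
river: ρ → (-8,17,10)
river: ρ → (10,23,-2)
river: ρ → (-2,21,21)
river: ρ → (21,21,-2)
river: ρ → (-2,23,10)
river: ρ → (10,17,-8)
river: ρ → (-8,15,12)
river: ρ → (12,9,-11)
river: ρ → (-11,13,10)
river: ρ → (10,7,-14)
river: ρ → (-14,21,3)
river: ρ → (3,21,-14)
river: ρ → (-14,7,10)
river: ρ → (10,13,-11)
ρ-cycle length = 16 (tail of 0 descent steps not counted)

16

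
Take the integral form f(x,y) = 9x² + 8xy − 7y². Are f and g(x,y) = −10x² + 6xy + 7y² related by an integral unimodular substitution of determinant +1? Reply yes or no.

D₁ = 316, D₂ = 316
river cycle of f (length 6): (-7, 6, 10), (10, 14, -3), (-3, 16, 5), (5, 14, -6), (-6, 10, 9), (9, 8, -7)
river cycle of g (length 6): (7, 8, -9), (-9, 10, 6), (6, 14, -5), (-5, 16, 3), (3, 14, -10), (-10, 6, 7)
cycles differ ⇒ inequivalent

no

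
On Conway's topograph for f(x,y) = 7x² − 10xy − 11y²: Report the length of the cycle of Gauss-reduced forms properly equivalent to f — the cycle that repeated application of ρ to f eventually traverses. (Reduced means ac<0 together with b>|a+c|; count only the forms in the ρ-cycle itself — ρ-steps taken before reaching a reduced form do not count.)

D = 408, ⌊√D⌋ = 20
descent: ρ → (-11,10,7)  [lands on river]
river: ρ → (7,18,-3)
river: ρ → (-3,18,7)
river: ρ → (7,10,-11)
river: ρ → (-11,12,6)
river: ρ → (6,12,-11)
ρ-cycle length = 6 (tail of 1 descent step not counted)

6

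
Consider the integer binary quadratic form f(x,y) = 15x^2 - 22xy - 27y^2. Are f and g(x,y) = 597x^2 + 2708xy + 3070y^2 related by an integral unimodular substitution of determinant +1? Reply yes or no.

D₁ = 2104, D₂ = 2104
river cycle of f (length 40): (-27, 22, 15), (15, 38, -11), (-11, 28, 30), (30, 32, -9), (-9, 40, 14), (14, 44, -3), (-3, 40, 42), (42, 44, -1), (-1, 44, 42), (42, 40, -3), … (30 more)
river cycle of g (length 40): (-11, 28, 30), (30, 32, -9), (-9, 40, 14), (14, 44, -3), (-3, 40, 42), (42, 44, -1), (-1, 44, 42), (42, 40, -3), (-3, 44, 14), (14, 40, -9), … (30 more)
cycles coincide ⇒ equivalent

yes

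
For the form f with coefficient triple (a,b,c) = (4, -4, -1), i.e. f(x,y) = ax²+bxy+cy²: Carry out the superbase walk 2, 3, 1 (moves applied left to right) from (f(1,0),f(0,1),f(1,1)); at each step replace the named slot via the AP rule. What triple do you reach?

start (4,-1,-1) = (f(1,0),f(0,1),f(1,1))
replace slot 2: 2·(4+(-1)) − (-1) = 7 → (4,7,-1)
replace slot 3: 2·(4+7) − (-1) = 23 → (4,7,23)
replace slot 1: 2·(7+23) − 4 = 56 → (56,7,23)

56,7,23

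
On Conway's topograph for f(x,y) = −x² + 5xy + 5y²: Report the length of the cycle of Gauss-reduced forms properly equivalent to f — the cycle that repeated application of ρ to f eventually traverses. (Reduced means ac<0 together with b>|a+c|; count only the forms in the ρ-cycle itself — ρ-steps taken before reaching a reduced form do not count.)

D = 45, ⌊√D⌋ = 6
river: ρ → (5,5,-1)
river: ρ → (-1,5,5)
ρ-cycle length = 2 (tail of 0 descent steps not counted)

2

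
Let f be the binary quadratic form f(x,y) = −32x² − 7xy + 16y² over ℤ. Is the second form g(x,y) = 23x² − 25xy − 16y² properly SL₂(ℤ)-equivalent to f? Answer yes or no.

D₁ = 2097, D₂ = 2097
river cycle of f (length 40): (16, 39, -9), (-9, 33, 28), (28, 23, -14), (-14, 33, 18), (18, 39, -8), (-8, 41, 13), (13, 37, -14), (-14, 19, 31), (31, 43, -2), (-2, 45, 9), … (30 more)
river cycle of g (length 40): (-16, 25, 23), (23, 21, -18), (-18, 15, 26), (26, 37, -7), (-7, 33, 36), (36, 39, -4), (-4, 41, 26), (26, 11, -19), (-19, 27, 18), (18, 45, -1), … (30 more)
cycles differ ⇒ inequivalent

no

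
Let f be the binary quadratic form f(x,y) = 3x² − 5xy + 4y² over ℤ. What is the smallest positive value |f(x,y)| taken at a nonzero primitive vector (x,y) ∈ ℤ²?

translate: b→1 (≡-5 mod 6), so (3,-5,4)→(3,1,2)
flip: (3,1,2)→(2,-1,3)
reduced (well bottom): (2,-1,3) with a≤c, −a<b≤a
well minimum = a = 2

2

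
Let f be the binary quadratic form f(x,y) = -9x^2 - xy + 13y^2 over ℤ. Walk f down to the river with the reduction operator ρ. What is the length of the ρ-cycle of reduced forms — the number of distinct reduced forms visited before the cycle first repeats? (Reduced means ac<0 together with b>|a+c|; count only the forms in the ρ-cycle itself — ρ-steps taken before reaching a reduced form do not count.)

D = 469, ⌊√D⌋ = 21
descent: ρ → (13,1,-9)
descent: ρ → (-9,17,5)  [lands on river]
river: ρ → (5,13,-15)
river: ρ → (-15,17,3)
river: ρ → (3,19,-9)
ρ-cycle length = 4 (tail of 2 descent steps not counted)

4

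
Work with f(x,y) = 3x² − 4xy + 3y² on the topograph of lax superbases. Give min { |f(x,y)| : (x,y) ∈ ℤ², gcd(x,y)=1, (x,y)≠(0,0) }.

translate: b→2 (≡-4 mod 6), so (3,-4,3)→(3,2,2)
flip: (3,2,2)→(2,-2,3)
translate: b→2 (≡-2 mod 4), so (2,-2,3)→(2,2,3)
reduced (well bottom): (2,2,3) with a≤c, −a<b≤a
well minimum = a = 2

2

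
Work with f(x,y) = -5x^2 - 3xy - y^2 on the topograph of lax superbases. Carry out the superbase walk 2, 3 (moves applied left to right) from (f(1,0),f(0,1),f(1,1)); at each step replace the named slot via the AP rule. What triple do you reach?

start (-5,-1,-9) = (f(1,0),f(0,1),f(1,1))
replace slot 2: 2·((-5)+(-9)) − (-1) = -27 → (-5,-27,-9)
replace slot 3: 2·((-5)+(-27)) − (-9) = -55 → (-5,-27,-55)

-5,-27,-55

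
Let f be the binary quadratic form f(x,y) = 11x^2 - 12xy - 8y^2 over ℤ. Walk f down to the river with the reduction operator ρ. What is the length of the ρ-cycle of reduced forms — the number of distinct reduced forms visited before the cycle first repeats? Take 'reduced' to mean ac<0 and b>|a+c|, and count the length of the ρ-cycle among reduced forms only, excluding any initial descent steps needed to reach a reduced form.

D = 496, ⌊√D⌋ = 22
descent: ρ → (-8,12,11)  [lands on river]
river: ρ → (11,10,-9)
river: ρ → (-9,8,12)
river: ρ → (12,16,-5)
river: ρ → (-5,14,15)
river: ρ → (15,16,-4)
river: ρ → (-4,16,15)
river: ρ → (15,14,-5)
river: ρ → (-5,16,12)
river: ρ → (12,8,-9)
river: ρ → (-9,10,11)
river: ρ → (11,12,-8)
river: ρ → (-8,20,3)
river: ρ → (3,22,-1)
river: ρ → (-1,22,3)
river: ρ → (3,20,-8)
ρ-cycle length = 16 (tail of 1 descent step not counted)

16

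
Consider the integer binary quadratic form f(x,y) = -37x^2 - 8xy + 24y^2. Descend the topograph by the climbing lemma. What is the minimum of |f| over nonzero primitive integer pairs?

descent: ρ → (24,56,-5)  [lands on river]
river: ρ → (-5,54,35)
river: ρ → (35,16,-24)
river: ρ → (-24,32,27)
river: ρ → (27,22,-29)
river: ρ → (-29,36,20)
river: ρ → (20,44,-21)
river: ρ → (-21,40,24)
closes: descent 1, river 8
min |a| on river = 5

5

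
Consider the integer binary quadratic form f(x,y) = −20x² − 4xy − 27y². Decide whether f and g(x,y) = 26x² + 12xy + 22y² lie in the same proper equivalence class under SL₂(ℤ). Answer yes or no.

D₁ = -2144, D₂ = -2144
f is negative-definite; reduce −f:
−f: reduced (well bottom): (20,4,27) with a≤c, −a<b≤a
flip sign back: reduced form of f is (-20,-4,-27)
g: flip: (26,12,22)→(22,-12,26)
g: reduced (well bottom): (22,-12,26) with a≤c, −a<b≤a
reduced forms (-20, -4, -27) vs (22, -12, 26) ⇒ inequivalent

no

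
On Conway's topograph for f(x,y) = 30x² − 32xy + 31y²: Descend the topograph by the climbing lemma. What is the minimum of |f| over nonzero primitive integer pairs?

translate: b→28 (≡-32 mod 60), so (30,-32,31)→(30,28,29)
flip: (30,28,29)→(29,-28,30)
reduced (well bottom): (29,-28,30) with a≤c, −a<b≤a
well minimum = a = 29

29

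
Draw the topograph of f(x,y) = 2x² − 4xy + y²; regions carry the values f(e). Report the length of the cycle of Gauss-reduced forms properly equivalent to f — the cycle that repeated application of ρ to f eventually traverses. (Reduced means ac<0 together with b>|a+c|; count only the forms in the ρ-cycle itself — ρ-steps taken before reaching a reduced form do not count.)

D = 8, ⌊√D⌋ = 2
descent: ρ → (1,2,-1)  [lands on river]
river: ρ → (-1,2,1)
ρ-cycle length = 2 (tail of 1 descent step not counted)

2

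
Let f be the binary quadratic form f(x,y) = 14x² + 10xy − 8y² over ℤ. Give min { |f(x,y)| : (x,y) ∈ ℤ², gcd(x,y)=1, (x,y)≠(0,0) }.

river: ρ → (-8,22,2)
river: ρ → (2,22,-8)
river: ρ → (-8,10,14)
river: ρ → (14,18,-4)
river: ρ → (-4,22,4)
river: ρ → (4,18,-14)
river: ρ → (-14,10,8)
river: ρ → (8,22,-2)
river: ρ → (-2,22,8)
river: ρ → (8,10,-14)
river: ρ → (-14,18,4)
river: ρ → (4,22,-4)
river: ρ → (-4,18,14)
river: ρ → (14,10,-8)
closes: descent 0, river 14
min |a| on river = 2

2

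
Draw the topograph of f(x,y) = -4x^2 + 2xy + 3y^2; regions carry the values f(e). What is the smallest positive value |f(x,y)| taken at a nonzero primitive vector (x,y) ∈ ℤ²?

river: ρ → (3,4,-3)
river: ρ → (-3,2,4)
river: ρ → (4,6,-1)
river: ρ → (-1,6,4)
river: ρ → (4,2,-3)
river: ρ → (-3,4,3)
river: ρ → (3,2,-4)
river: ρ → (-4,6,1)
river: ρ → (1,6,-4)
river: ρ → (-4,2,3)
closes: descent 0, river 10
min |a| on river = 1

1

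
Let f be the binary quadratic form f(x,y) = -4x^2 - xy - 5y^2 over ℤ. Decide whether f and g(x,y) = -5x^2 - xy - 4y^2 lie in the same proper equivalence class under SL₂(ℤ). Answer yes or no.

D₁ = -79, D₂ = -79
f is negative-definite; reduce −f:
−f: reduced (well bottom): (4,1,5) with a≤c, −a<b≤a
flip sign back: reduced form of f is (-4,-1,-5)
g is negative-definite; reduce −g:
−g: flip: (5,1,4)→(4,-1,5)
−g: reduced (well bottom): (4,-1,5) with a≤c, −a<b≤a
flip sign back: reduced form of g is (-4,1,-5)
reduced forms (-4, -1, -5) vs (-4, 1, -5) ⇒ inequivalent

no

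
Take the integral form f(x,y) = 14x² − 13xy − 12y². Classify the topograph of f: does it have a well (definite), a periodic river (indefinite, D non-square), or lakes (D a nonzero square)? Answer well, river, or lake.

D = b²−4ac = (-13)² − 4·14·(-12) = 841
D = 29² is a perfect square ⇒ form factors over ℤ ⇒ lakes

lake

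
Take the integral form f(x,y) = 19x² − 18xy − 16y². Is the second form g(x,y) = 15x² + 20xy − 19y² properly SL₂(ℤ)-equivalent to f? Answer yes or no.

D₁ = 1540, D₂ = 1540
river cycle of f (length 16): (-16, 18, 19), (19, 20, -15), (-15, 10, 24), (24, 38, -1), (-1, 38, 24), (24, 10, -15), (-15, 20, 19), (19, 18, -16), (-16, 14, 21), (21, 28, -9), … (6 more)
river cycle of g (length 16): (-19, 18, 16), (16, 14, -21), (-21, 28, 9), (9, 26, -24), (-24, 22, 11), (11, 22, -24), (-24, 26, 9), (9, 28, -21), (-21, 14, 16), (16, 18, -19), … (6 more)
cycles differ ⇒ inequivalent

no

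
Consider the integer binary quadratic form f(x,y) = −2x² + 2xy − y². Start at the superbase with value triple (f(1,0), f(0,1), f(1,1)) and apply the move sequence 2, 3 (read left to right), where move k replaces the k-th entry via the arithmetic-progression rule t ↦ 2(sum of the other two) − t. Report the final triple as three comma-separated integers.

start (-2,-1,-1) = (f(1,0),f(0,1),f(1,1))
replace slot 2: 2·((-2)+(-1)) − (-1) = -5 → (-2,-5,-1)
replace slot 3: 2·((-2)+(-5)) − (-1) = -13 → (-2,-5,-13)

-2,-5,-13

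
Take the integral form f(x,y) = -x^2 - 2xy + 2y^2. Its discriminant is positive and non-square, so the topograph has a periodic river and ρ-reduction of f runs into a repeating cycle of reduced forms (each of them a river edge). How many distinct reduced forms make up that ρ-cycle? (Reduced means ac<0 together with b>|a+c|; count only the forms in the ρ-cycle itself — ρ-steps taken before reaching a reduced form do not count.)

D = 12, ⌊√D⌋ = 3
descent: ρ → (2,2,-1)  [lands on river]
river: ρ → (-1,2,2)
ρ-cycle length = 2 (tail of 1 descent step not counted)

2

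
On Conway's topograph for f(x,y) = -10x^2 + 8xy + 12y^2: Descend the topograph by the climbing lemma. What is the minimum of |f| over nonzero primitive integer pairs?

river: ρ → (12,16,-6)
river: ρ → (-6,20,6)
river: ρ → (6,16,-12)
river: ρ → (-12,8,10)
river: ρ → (10,12,-10)
river: ρ → (-10,8,12)
closes: descent 0, river 6
min |a| on river = 6

6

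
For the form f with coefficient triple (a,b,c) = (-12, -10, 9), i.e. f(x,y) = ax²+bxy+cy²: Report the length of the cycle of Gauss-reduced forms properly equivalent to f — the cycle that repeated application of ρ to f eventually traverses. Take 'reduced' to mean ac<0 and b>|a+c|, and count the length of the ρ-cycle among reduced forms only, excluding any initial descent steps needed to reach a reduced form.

D = 532, ⌊√D⌋ = 23
descent: ρ → (9,10,-12)  [lands on river]
river: ρ → (-12,14,7)
river: ρ → (7,14,-12)
river: ρ → (-12,10,9)
river: ρ → (9,8,-13)
river: ρ → (-13,18,4)
river: ρ → (4,22,-3)
river: ρ → (-3,20,11)
river: ρ → (11,2,-12)
river: ρ → (-12,22,1)
river: ρ → (1,22,-12)
river: ρ → (-12,2,11)
river: ρ → (11,20,-3)
river: ρ → (-3,22,4)
river: ρ → (4,18,-13)
river: ρ → (-13,8,9)
ρ-cycle length = 16 (tail of 1 descent step not counted)

16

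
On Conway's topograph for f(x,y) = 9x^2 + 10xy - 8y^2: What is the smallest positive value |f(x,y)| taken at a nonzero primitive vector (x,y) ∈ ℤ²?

river: ρ → (-8,6,11)
river: ρ → (11,16,-3)
river: ρ → (-3,14,16)
river: ρ → (16,18,-1)
river: ρ → (-1,18,16)
river: ρ → (16,14,-3)
river: ρ → (-3,16,11)
river: ρ → (11,6,-8)
river: ρ → (-8,10,9)
river: ρ → (9,8,-9)
river: ρ → (-9,10,8)
river: ρ → (8,6,-11)
river: ρ → (-11,16,3)
river: ρ → (3,14,-16)
river: ρ → (-16,18,1)
river: ρ → (1,18,-16)
river: ρ → (-16,14,3)
river: ρ → (3,16,-11)
river: ρ → (-11,6,8)
river: ρ → (8,10,-9)
river: ρ → (-9,8,9)
river: ρ → (9,10,-8)
closes: descent 0, river 22
min |a| on river = 1

1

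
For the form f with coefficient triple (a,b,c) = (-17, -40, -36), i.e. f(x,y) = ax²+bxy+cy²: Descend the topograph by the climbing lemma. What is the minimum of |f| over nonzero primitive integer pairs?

translate: b→6 (≡40 mod 34), so (17,40,36)→(17,6,13)
flip: (17,6,13)→(13,-6,17)
reduced (well bottom): (13,-6,17) with a≤c, −a<b≤a
well minimum |f| = |-13| = 13 (negative-definite)

13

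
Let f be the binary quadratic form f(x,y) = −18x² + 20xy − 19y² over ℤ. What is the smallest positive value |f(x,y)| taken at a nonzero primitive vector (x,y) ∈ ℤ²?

translate: b→16 (≡-20 mod 36), so (18,-20,19)→(18,16,17)
flip: (18,16,17)→(17,-16,18)
reduced (well bottom): (17,-16,18) with a≤c, −a<b≤a
well minimum |f| = |-17| = 17 (negative-definite)

17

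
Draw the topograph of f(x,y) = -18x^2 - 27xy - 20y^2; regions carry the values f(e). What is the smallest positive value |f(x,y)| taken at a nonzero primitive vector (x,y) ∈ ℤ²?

translate: b→-9 (≡27 mod 36), so (18,27,20)→(18,-9,11)
flip: (18,-9,11)→(11,9,18)
reduced (well bottom): (11,9,18) with a≤c, −a<b≤a
well minimum |f| = |-11| = 11 (negative-definite)

11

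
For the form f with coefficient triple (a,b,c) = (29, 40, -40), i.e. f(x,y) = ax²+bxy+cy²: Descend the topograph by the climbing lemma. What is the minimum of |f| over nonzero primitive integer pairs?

river: ρ → (-40,40,29)
river: ρ → (29,76,-4)
river: ρ → (-4,76,29)
river: ρ → (29,40,-40)
closes: descent 0, river 4
min |a| on river = 4

4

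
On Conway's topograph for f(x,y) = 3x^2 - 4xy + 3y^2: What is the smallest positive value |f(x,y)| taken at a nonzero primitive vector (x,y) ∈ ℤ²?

translate: b→2 (≡-4 mod 6), so (3,-4,3)→(3,2,2)
flip: (3,2,2)→(2,-2,3)
translate: b→2 (≡-2 mod 4), so (2,-2,3)→(2,2,3)
reduced (well bottom): (2,2,3) with a≤c, −a<b≤a
well minimum = a = 2

2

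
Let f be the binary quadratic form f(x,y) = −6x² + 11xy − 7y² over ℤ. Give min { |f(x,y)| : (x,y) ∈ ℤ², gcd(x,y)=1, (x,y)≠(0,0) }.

translate: b→1 (≡-11 mod 12), so (6,-11,7)→(6,1,2)
flip: (6,1,2)→(2,-1,6)
reduced (well bottom): (2,-1,6) with a≤c, −a<b≤a
well minimum |f| = |-2| = 2 (negative-definite)

2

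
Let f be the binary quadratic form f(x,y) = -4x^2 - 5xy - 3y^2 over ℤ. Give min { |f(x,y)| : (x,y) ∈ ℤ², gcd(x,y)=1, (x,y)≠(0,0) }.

translate: b→-3 (≡5 mod 8), so (4,5,3)→(4,-3,2)
flip: (4,-3,2)→(2,3,4)
translate: b→-1 (≡3 mod 4), so (2,3,4)→(2,-1,3)
reduced (well bottom): (2,-1,3) with a≤c, −a<b≤a
well minimum |f| = |-2| = 2 (negative-definite)

2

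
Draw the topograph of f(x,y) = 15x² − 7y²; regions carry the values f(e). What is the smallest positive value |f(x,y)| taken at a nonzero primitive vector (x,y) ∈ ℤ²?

descent: ρ → (-7,14,8)  [lands on river]
river: ρ → (8,18,-3)
river: ρ → (-3,18,8)
river: ρ → (8,14,-7)
closes: descent 1, river 4
min |a| on river = 3

3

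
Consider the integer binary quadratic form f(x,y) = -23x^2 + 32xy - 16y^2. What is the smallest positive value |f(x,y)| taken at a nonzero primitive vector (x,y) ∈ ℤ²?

translate: b→14 (≡-32 mod 46), so (23,-32,16)→(23,14,7)
flip: (23,14,7)→(7,-14,23)
translate: b→0 (≡-14 mod 14), so (7,-14,23)→(7,0,16)
reduced (well bottom): (7,0,16) with a≤c, −a<b≤a
well minimum |f| = |-7| = 7 (negative-definite)

7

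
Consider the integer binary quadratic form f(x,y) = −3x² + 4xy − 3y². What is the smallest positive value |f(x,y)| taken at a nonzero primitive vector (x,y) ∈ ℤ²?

translate: b→2 (≡-4 mod 6), so (3,-4,3)→(3,2,2)
flip: (3,2,2)→(2,-2,3)
translate: b→2 (≡-2 mod 4), so (2,-2,3)→(2,2,3)
reduced (well bottom): (2,2,3) with a≤c, −a<b≤a
well minimum |f| = |-2| = 2 (negative-definite)

2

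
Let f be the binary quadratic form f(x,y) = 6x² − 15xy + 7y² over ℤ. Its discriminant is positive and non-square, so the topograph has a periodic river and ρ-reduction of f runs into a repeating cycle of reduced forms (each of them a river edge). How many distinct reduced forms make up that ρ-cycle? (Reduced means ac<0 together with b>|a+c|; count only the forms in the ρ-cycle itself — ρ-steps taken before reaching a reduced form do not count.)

D = 57, ⌊√D⌋ = 7
descent: ρ → (7,1,-2)
descent: ρ → (-2,7,1)  [lands on river]
river: ρ → (1,7,-2)
river: ρ → (-2,5,4)
river: ρ → (4,3,-3)
river: ρ → (-3,3,4)
river: ρ → (4,5,-2)
ρ-cycle length = 6 (tail of 2 descent steps not counted)

6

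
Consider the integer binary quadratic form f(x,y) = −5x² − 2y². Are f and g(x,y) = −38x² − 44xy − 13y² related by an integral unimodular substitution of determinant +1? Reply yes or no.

D₁ = -40, D₂ = -40
f is negative-definite; reduce −f:
−f: flip: (5,0,2)→(2,0,5)
−f: reduced (well bottom): (2,0,5) with a≤c, −a<b≤a
flip sign back: reduced form of f is (-2,0,-5)
g is negative-definite; reduce −g:
−g: translate: b→-32 (≡44 mod 76), so (38,44,13)→(38,-32,7)
−g: flip: (38,-32,7)→(7,32,38)
−g: translate: b→4 (≡32 mod 14), so (7,32,38)→(7,4,2)
−g: flip: (7,4,2)→(2,-4,7)
−g: translate: b→0 (≡-4 mod 4), so (2,-4,7)→(2,0,5)
−g: reduced (well bottom): (2,0,5) with a≤c, −a<b≤a
flip sign back: reduced form of g is (-2,0,-5)
reduced forms (-2, 0, -5) vs (-2, 0, -5) ⇒ equivalent

yes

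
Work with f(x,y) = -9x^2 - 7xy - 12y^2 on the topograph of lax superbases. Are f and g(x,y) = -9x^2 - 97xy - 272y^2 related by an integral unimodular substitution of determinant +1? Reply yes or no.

D₁ = -383, D₂ = -383
f is negative-definite; reduce −f:
−f: reduced (well bottom): (9,7,12) with a≤c, −a<b≤a
flip sign back: reduced form of f is (-9,-7,-12)
g is negative-definite; reduce −g:
−g: translate: b→7 (≡97 mod 18), so (9,97,272)→(9,7,12)
−g: reduced (well bottom): (9,7,12) with a≤c, −a<b≤a
flip sign back: reduced form of g is (-9,-7,-12)
reduced forms (-9, -7, -12) vs (-9, -7, -12) ⇒ equivalent

yes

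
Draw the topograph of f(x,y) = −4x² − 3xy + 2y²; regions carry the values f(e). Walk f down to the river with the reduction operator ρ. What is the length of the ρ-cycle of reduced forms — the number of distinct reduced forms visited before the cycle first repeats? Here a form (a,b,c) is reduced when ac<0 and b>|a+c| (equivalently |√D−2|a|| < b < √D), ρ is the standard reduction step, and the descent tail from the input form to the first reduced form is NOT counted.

D = 41, ⌊√D⌋ = 6
descent: ρ → (2,3,-4)  [lands on river]
river: ρ → (-4,5,1)
river: ρ → (1,5,-4)
river: ρ → (-4,3,2)
river: ρ → (2,5,-2)
river: ρ → (-2,3,4)
river: ρ → (4,5,-1)
river: ρ → (-1,5,4)
river: ρ → (4,3,-2)
river: ρ → (-2,5,2)
ρ-cycle length = 10 (tail of 1 descent step not counted)

10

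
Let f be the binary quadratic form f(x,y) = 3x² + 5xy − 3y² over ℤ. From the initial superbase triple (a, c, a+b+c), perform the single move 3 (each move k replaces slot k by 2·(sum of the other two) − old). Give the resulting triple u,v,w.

start (3,-3,5) = (f(1,0),f(0,1),f(1,1))
replace slot 3: 2·(3+(-3)) − 5 = -5 → (3,-3,-5)

3,-3,-5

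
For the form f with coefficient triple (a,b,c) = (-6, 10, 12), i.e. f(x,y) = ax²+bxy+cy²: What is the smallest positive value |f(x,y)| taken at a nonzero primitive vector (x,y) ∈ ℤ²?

river: ρ → (12,14,-4)
river: ρ → (-4,18,4)
river: ρ → (4,14,-12)
river: ρ → (-12,10,6)
river: ρ → (6,14,-8)
river: ρ → (-8,18,2)
river: ρ → (2,18,-8)
river: ρ → (-8,14,6)
river: ρ → (6,10,-12)
river: ρ → (-12,14,4)
river: ρ → (4,18,-4)
river: ρ → (-4,14,12)
river: ρ → (12,10,-6)
river: ρ → (-6,14,8)
river: ρ → (8,18,-2)
river: ρ → (-2,18,8)
river: ρ → (8,14,-6)
river: ρ → (-6,10,12)
closes: descent 0, river 18
min |a| on river = 2

2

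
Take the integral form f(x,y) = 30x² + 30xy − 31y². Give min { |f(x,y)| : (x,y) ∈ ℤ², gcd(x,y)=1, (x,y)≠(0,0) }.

river: ρ → (-31,32,29)
river: ρ → (29,26,-34)
river: ρ → (-34,42,21)
river: ρ → (21,42,-34)
river: ρ → (-34,26,29)
river: ρ → (29,32,-31)
river: ρ → (-31,30,30)
river: ρ → (30,30,-31)
closes: descent 0, river 8
min |a| on river = 21

21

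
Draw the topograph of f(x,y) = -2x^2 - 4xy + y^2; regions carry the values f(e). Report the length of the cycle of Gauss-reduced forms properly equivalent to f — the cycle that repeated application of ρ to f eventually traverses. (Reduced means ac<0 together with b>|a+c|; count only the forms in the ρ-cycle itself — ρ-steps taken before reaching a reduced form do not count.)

D = 24, ⌊√D⌋ = 4
descent: ρ → (1,4,-2)  [lands on river]
river: ρ → (-2,4,1)
ρ-cycle length = 2 (tail of 1 descent step not counted)

2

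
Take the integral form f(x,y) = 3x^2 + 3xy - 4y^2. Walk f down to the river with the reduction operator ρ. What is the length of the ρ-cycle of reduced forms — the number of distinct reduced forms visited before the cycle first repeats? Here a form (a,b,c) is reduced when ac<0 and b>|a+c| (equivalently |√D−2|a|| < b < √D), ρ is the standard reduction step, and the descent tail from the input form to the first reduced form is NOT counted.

D = 57, ⌊√D⌋ = 7
river: ρ → (-4,5,2)
river: ρ → (2,7,-1)
river: ρ → (-1,7,2)
river: ρ → (2,5,-4)
river: ρ → (-4,3,3)
river: ρ → (3,3,-4)
ρ-cycle length = 6 (tail of 0 descent steps not counted)

6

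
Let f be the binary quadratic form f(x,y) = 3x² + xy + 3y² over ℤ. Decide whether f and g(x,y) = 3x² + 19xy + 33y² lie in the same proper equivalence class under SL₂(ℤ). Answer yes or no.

D₁ = -35, D₂ = -35
f: reduced (well bottom): (3,1,3) with a≤c, −a<b≤a
g: translate: b→1 (≡19 mod 6), so (3,19,33)→(3,1,3)
g: reduced (well bottom): (3,1,3) with a≤c, −a<b≤a
reduced forms (3, 1, 3) vs (3, 1, 3) ⇒ equivalent

yes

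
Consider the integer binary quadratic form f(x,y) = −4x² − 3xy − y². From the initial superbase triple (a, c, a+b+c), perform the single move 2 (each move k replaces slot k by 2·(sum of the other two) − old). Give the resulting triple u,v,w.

start (-4,-1,-8) = (f(1,0),f(0,1),f(1,1))
replace slot 2: 2·((-4)+(-8)) − (-1) = -23 → (-4,-23,-8)

-4,-23,-8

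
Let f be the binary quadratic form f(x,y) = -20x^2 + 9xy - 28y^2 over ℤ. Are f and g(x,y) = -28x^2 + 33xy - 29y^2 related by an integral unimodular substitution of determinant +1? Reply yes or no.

D₁ = -2159, D₂ = -2159
f is negative-definite; reduce −f:
−f: reduced (well bottom): (20,-9,28) with a≤c, −a<b≤a
flip sign back: reduced form of f is (-20,9,-28)
g is negative-definite; reduce −g:
−g: translate: b→23 (≡-33 mod 56), so (28,-33,29)→(28,23,24)
−g: flip: (28,23,24)→(24,-23,28)
−g: reduced (well bottom): (24,-23,28) with a≤c, −a<b≤a
flip sign back: reduced form of g is (-24,23,-28)
reduced forms (-20, 9, -28) vs (-24, 23, -28) ⇒ inequivalent

no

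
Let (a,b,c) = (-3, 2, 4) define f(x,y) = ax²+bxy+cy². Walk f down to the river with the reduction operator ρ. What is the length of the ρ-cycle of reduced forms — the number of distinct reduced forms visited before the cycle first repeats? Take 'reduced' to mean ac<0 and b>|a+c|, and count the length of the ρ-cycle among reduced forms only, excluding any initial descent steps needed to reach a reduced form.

D = 52, ⌊√D⌋ = 7
river: ρ → (4,6,-1)
river: ρ → (-1,6,4)
river: ρ → (4,2,-3)
river: ρ → (-3,4,3)
river: ρ → (3,2,-4)
river: ρ → (-4,6,1)
river: ρ → (1,6,-4)
river: ρ → (-4,2,3)
river: ρ → (3,4,-3)
river: ρ → (-3,2,4)
ρ-cycle length = 10 (tail of 0 descent steps not counted)

10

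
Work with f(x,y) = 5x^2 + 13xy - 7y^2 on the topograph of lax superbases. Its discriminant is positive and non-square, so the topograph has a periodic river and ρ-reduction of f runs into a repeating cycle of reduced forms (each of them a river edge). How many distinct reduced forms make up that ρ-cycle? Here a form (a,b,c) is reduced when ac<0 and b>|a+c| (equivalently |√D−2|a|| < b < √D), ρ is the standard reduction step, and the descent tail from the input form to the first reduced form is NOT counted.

D = 309, ⌊√D⌋ = 17
river: ρ → (-7,15,3)
river: ρ → (3,15,-7)
river: ρ → (-7,13,5)
river: ρ → (5,17,-1)
river: ρ → (-1,17,5)
river: ρ → (5,13,-7)
ρ-cycle length = 6 (tail of 0 descent steps not counted)

6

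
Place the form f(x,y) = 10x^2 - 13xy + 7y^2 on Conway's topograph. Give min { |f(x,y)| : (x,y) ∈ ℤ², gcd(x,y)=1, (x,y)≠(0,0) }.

translate: b→7 (≡-13 mod 20), so (10,-13,7)→(10,7,4)
flip: (10,7,4)→(4,-7,10)
translate: b→1 (≡-7 mod 8), so (4,-7,10)→(4,1,7)
reduced (well bottom): (4,1,7) with a≤c, −a<b≤a
well minimum = a = 4

4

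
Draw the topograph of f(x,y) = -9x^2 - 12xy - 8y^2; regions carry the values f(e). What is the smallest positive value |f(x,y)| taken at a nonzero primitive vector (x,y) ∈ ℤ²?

translate: b→-6 (≡12 mod 18), so (9,12,8)→(9,-6,5)
flip: (9,-6,5)→(5,6,9)
translate: b→-4 (≡6 mod 10), so (5,6,9)→(5,-4,8)
reduced (well bottom): (5,-4,8) with a≤c, −a<b≤a
well minimum |f| = |-5| = 5 (negative-definite)

5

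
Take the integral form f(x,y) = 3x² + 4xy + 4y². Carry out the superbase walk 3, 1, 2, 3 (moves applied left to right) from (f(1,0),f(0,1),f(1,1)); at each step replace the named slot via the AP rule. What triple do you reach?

start (3,4,11) = (f(1,0),f(0,1),f(1,1))
replace slot 3: 2·(3+4) − 11 = 3 → (3,4,3)
replace slot 1: 2·(4+3) − 3 = 11 → (11,4,3)
replace slot 2: 2·(11+3) − 4 = 24 → (11,24,3)
replace slot 3: 2·(11+24) − 3 = 67 → (11,24,67)

11,24,67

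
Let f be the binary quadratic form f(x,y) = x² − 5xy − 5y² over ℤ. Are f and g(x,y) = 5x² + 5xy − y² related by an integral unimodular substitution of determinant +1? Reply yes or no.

D₁ = 45, D₂ = 45
river cycle of f (length 2): (-5, 5, 1), (1, 5, -5)
river cycle of g (length 2): (-1, 5, 5), (5, 5, -1)
cycles differ ⇒ inequivalent

no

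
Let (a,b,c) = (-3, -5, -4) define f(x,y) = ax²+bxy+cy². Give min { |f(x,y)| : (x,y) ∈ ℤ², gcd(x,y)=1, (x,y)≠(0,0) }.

translate: b→-1 (≡5 mod 6), so (3,5,4)→(3,-1,2)
flip: (3,-1,2)→(2,1,3)
reduced (well bottom): (2,1,3) with a≤c, −a<b≤a
well minimum |f| = |-2| = 2 (negative-definite)

2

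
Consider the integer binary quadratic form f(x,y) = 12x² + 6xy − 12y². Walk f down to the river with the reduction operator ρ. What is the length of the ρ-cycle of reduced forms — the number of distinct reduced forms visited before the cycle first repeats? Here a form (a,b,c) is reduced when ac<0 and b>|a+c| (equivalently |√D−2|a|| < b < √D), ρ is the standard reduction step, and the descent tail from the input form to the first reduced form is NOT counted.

D = 612, ⌊√D⌋ = 24
river: ρ → (-12,18,6)
river: ρ → (6,18,-12)
river: ρ → (-12,6,12)
river: ρ → (12,18,-6)
river: ρ → (-6,18,12)
river: ρ → (12,6,-12)
ρ-cycle length = 6 (tail of 0 descent steps not counted)

6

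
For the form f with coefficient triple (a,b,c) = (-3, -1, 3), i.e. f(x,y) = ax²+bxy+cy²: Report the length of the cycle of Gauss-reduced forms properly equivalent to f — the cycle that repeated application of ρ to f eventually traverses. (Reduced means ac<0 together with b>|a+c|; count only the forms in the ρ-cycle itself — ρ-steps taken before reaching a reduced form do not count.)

D = 37, ⌊√D⌋ = 6
descent: ρ → (3,1,-3)  [lands on river]
river: ρ → (-3,5,1)
river: ρ → (1,5,-3)
river: ρ → (-3,1,3)
river: ρ → (3,5,-1)
river: ρ → (-1,5,3)
ρ-cycle length = 6 (tail of 1 descent step not counted)

6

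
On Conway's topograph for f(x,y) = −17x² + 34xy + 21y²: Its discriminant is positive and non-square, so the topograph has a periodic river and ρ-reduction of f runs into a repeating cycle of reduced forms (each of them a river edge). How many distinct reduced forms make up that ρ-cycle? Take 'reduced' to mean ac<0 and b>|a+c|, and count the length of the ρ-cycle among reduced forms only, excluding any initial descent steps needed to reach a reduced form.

D = 2584, ⌊√D⌋ = 50
river: ρ → (21,50,-1)
river: ρ → (-1,50,21)
river: ρ → (21,34,-17)
river: ρ → (-17,34,21)
ρ-cycle length = 4 (tail of 0 descent steps not counted)

4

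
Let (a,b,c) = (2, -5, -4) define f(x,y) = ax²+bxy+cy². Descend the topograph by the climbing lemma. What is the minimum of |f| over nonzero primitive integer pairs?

descent: ρ → (-4,5,2)  [lands on river]
river: ρ → (2,7,-1)
river: ρ → (-1,7,2)
river: ρ → (2,5,-4)
river: ρ → (-4,3,3)
river: ρ → (3,3,-4)
closes: descent 1, river 6
min |a| on river = 1

1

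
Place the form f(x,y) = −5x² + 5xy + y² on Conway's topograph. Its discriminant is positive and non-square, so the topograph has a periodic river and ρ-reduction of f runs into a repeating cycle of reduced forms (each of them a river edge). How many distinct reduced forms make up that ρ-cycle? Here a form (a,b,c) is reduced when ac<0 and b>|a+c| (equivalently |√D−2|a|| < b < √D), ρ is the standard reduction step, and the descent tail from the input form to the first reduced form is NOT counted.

D = 45, ⌊√D⌋ = 6
river: ρ → (1,5,-5)
river: ρ → (-5,5,1)
ρ-cycle length = 2 (tail of 0 descent steps not counted)

2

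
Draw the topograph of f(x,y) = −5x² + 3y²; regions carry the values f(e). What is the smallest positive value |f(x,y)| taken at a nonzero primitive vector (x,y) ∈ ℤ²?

descent: ρ → (3,6,-2)  [lands on river]
river: ρ → (-2,6,3)
closes: descent 1, river 2
min |a| on river = 2

2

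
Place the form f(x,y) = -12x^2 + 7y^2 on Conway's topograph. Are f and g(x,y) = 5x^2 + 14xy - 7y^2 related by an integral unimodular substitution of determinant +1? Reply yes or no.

D₁ = 336, D₂ = 336
river cycle of f (length 4): (7, 14, -5), (-5, 16, 4), (4, 16, -5), (-5, 14, 7)
river cycle of g (length 4): (-7, 14, 5), (5, 16, -4), (-4, 16, 5), (5, 14, -7)
cycles differ ⇒ inequivalent

no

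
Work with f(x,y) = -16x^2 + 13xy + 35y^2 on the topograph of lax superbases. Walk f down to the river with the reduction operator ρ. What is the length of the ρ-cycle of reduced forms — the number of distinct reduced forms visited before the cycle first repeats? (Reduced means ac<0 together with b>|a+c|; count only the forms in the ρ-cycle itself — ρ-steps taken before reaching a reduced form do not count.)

D = 2409, ⌊√D⌋ = 49
descent: ρ → (35,-13,-16)
descent: ρ → (-16,45,6)  [lands on river]
river: ρ → (6,39,-37)
river: ρ → (-37,35,8)
river: ρ → (8,45,-12)
river: ρ → (-12,27,35)
river: ρ → (35,43,-4)
river: ρ → (-4,45,24)
river: ρ → (24,3,-25)
river: ρ → (-25,47,2)
river: ρ → (2,49,-1)
river: ρ → (-1,49,2)
river: ρ → (2,47,-25)
river: ρ → (-25,3,24)
river: ρ → (24,45,-4)
river: ρ → (-4,43,35)
river: ρ → (35,27,-12)
river: ρ → (-12,45,8)
river: ρ → (8,35,-37)
river: ρ → (-37,39,6)
river: ρ → (6,45,-16)
river: ρ → (-16,19,32)
river: ρ → (32,45,-3)
river: ρ → (-3,45,32)
river: ρ → (32,19,-16)
ρ-cycle length = 24 (tail of 2 descent steps not counted)

24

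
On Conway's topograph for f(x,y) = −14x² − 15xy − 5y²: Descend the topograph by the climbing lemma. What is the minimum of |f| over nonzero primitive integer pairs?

translate: b→-13 (≡15 mod 28), so (14,15,5)→(14,-13,4)
flip: (14,-13,4)→(4,13,14)
translate: b→-3 (≡13 mod 8), so (4,13,14)→(4,-3,4)
flip: (4,-3,4)→(4,3,4)
reduced (well bottom): (4,3,4) with a≤c, −a<b≤a
well minimum |f| = |-4| = 4 (negative-definite)

4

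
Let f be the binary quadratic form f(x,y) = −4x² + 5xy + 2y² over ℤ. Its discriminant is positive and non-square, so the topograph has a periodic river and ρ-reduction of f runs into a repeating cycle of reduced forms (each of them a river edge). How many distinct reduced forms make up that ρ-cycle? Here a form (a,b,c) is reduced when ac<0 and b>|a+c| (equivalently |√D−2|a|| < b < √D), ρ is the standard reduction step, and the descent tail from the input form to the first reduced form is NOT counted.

D = 57, ⌊√D⌋ = 7
river: ρ → (2,7,-1)
river: ρ → (-1,7,2)
river: ρ → (2,5,-4)
river: ρ → (-4,3,3)
river: ρ → (3,3,-4)
river: ρ → (-4,5,2)
ρ-cycle length = 6 (tail of 0 descent steps not counted)

6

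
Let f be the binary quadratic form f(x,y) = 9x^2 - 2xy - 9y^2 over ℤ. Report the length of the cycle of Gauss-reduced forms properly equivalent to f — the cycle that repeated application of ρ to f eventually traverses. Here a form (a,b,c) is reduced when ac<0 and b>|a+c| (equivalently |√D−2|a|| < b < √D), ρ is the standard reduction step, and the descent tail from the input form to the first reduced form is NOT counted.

D = 328, ⌊√D⌋ = 18
descent: ρ → (-9,2,9)  [lands on river]
river: ρ → (9,16,-2)
river: ρ → (-2,16,9)
river: ρ → (9,2,-9)
river: ρ → (-9,16,2)
river: ρ → (2,16,-9)
ρ-cycle length = 6 (tail of 1 descent step not counted)

6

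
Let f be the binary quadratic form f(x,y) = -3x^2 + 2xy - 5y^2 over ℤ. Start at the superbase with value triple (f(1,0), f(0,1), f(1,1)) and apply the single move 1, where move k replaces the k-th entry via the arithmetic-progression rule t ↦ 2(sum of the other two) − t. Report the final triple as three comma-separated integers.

start (-3,-5,-6) = (f(1,0),f(0,1),f(1,1))
replace slot 1: 2·((-5)+(-6)) − (-3) = -19 → (-19,-5,-6)

-19,-5,-6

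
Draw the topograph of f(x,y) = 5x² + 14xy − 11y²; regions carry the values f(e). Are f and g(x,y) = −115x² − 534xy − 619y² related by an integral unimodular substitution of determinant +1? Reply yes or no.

D₁ = 416, D₂ = 416
river cycle of f (length 6): (-11, 8, 8), (8, 8, -11), (-11, 14, 5), (5, 16, -8), (-8, 16, 5), (5, 14, -11)
river cycle of g (length 6): (-11, 8, 8), (8, 8, -11), (-11, 14, 5), (5, 16, -8), (-8, 16, 5), (5, 14, -11)
cycles coincide ⇒ equivalent

yes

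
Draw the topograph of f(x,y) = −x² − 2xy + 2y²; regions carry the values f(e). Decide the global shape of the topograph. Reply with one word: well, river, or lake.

D = b²−4ac = (-2)² − 4·(-1)·2 = 12
D > 0 non-square ⇒ indefinite ⇒ periodic river

river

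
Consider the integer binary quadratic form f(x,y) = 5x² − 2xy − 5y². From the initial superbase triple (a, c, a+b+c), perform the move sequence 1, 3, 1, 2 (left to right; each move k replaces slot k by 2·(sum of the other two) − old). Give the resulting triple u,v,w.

start (5,-5,-2) = (f(1,0),f(0,1),f(1,1))
replace slot 1: 2·((-5)+(-2)) − 5 = -19 → (-19,-5,-2)
replace slot 3: 2·((-19)+(-5)) − (-2) = -46 → (-19,-5,-46)
replace slot 1: 2·((-5)+(-46)) − (-19) = -83 → (-83,-5,-46)
replace slot 2: 2·((-83)+(-46)) − (-5) = -253 → (-83,-253,-46)

-83,-253,-46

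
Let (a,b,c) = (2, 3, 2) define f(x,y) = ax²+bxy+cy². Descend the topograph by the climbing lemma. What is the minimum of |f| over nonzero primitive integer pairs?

translate: b→-1 (≡3 mod 4), so (2,3,2)→(2,-1,1)
flip: (2,-1,1)→(1,1,2)
reduced (well bottom): (1,1,2) with a≤c, −a<b≤a
well minimum = a = 1

1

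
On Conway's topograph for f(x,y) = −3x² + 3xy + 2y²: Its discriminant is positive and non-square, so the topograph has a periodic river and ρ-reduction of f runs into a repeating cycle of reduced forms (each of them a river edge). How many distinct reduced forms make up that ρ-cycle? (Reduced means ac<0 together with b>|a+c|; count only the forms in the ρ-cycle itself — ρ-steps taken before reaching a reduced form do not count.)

D = 33, ⌊√D⌋ = 5
river: ρ → (2,5,-1)
river: ρ → (-1,5,2)
river: ρ → (2,3,-3)
river: ρ → (-3,3,2)
ρ-cycle length = 4 (tail of 0 descent steps not counted)

4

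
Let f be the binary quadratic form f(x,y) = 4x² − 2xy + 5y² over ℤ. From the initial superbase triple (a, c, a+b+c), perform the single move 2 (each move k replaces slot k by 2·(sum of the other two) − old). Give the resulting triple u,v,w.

start (4,5,7) = (f(1,0),f(0,1),f(1,1))
replace slot 2: 2·(4+7) − 5 = 17 → (4,17,7)

4,17,7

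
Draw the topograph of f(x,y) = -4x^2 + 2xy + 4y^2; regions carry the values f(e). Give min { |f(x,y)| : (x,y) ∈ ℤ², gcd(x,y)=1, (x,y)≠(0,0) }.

river: ρ → (4,6,-2)
river: ρ → (-2,6,4)
river: ρ → (4,2,-4)
river: ρ → (-4,6,2)
river: ρ → (2,6,-4)
river: ρ → (-4,2,4)
closes: descent 0, river 6
min |a| on river = 2

2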